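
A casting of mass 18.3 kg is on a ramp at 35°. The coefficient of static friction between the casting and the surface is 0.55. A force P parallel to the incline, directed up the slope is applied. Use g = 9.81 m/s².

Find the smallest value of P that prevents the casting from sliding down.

P_min ≈ 22.1 N

The casting tends to slide down (tan θ > μ_s), so at the point of impending slip friction acts up-slope at its limit: f = μ_s N.
P is parallel to the surface, so N = m g cos θ = 147 N.
Along the incline: P + μ_s N = m g sin θ, so P = 103 − 0.55×147 = 22.1 N.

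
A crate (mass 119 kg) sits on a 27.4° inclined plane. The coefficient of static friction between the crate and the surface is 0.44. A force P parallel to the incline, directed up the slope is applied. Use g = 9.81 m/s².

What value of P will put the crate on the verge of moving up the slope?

At impending motion up the slope, friction acts down-slope at its limit: f = μ_s N.
P is parallel to the surface, so N = m g cos θ = 1040 N.
Along the incline: P = m g sin θ + μ_s N = 537 + 0.44×1040 = 993 N.

P ≈ 993 N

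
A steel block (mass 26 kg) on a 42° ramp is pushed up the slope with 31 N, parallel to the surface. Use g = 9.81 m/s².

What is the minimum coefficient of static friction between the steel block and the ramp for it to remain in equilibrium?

N = m g cos θ = 189.5 N.
Friction must make up the shortfall along the incline: f = m g sin θ − P = 170.7 − 31 = 139.7 N.
At the threshold f = μ_s N, so μ_s,min = 139.7/189.5 = 0.737.

μ_s,min ≈ 0.737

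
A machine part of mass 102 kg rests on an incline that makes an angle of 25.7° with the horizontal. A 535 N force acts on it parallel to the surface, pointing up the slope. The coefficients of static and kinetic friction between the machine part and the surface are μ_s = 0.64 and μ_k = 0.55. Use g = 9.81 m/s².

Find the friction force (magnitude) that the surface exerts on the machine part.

The normal reaction is N = m g cos θ = 901.6 N.
The friction needed for equilibrium is m g sin θ − P = 433.9 − 535 = -101.1 N, measured positive up-slope.
The static-friction ceiling is μ_s N = 0.64 × 901.6 = 577 N.
Since |-101.1| ≤ 577 N, the machine part remains in static equilibrium and friction takes exactly the required value.

f ≈ 101 N (down the incline)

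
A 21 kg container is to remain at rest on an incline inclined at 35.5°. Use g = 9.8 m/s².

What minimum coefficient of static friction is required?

μ_s,min ≈ 0.713

At the slip threshold m g sin θ = μ_s m g cos θ, so μ_s,min = tan θ.
μ_s,min = tan 35.5° = 0.713.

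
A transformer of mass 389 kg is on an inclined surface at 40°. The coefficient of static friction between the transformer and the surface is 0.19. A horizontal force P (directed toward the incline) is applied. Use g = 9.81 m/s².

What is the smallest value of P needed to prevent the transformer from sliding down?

P_min ≈ 2140 N

The transformer tends to slide down (tan θ > μ_s), so at the point of impending slip friction acts up-slope at its limit: f = μ_s N.
Perpendicular to the incline: N = m g cos θ + P sin θ.
Along the incline: P cos θ + μ_s N = m g sin θ, i.e. P cos θ + μ_s (m g cos θ + P sin θ) = m g sin θ.
Solving, P (cos θ + μ_s sin θ) = m g (sin θ − μ_s cos θ), so P = 3820×0.4972/0.8882 = 2140 N.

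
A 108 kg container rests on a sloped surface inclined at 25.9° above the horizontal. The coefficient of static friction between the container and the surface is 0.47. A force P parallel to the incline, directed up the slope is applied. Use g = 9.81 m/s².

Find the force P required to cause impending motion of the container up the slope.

At impending motion up the slope, friction acts down-slope at its limit: f = μ_s N.
P is parallel to the surface, so N = m g cos θ = 953 N.
Along the incline: P = m g sin θ + μ_s N = 463 + 0.47×953 = 911 N.

P ≈ 911 N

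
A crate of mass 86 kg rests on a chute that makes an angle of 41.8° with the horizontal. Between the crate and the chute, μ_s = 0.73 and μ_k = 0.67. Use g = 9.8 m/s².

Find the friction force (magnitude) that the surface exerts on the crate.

f ≈ 421 N (up the incline)

The normal reaction is N = m g cos θ = 628.3 N.
Along the slope the weight component is m g sin θ = 561.8 N; friction must supply exactly this, acting up-slope.
The static-friction ceiling is μ_s N = 0.73 × 628.3 = 458.6 N.
Since |561.8| > 458.6 N, static friction cannot hold it; the crate slides down the incline and kinetic friction applies: f = μ_k N = 0.67 × 628.3 = 421 N.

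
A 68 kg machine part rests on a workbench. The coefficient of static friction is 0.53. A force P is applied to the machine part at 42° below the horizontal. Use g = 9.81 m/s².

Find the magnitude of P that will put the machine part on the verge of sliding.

N = m g + P sin α (the push presses the machine part into the workbench).
At impending slip, P cos α = μ_s N = μ_s (m g + P sin α).
Solving: P (cos α − μ_s sin α) = μ_s m g → P = 0.53×667/(cos 42° − 0.53 sin 42°) = 354/0.3885 = 910 N.

P ≈ 910 N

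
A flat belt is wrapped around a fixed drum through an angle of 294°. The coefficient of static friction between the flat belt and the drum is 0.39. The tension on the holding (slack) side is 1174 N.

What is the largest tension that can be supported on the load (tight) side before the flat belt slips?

At impending slip the capstan equation gives T₂/T₁ = e^{μβ} with β in radians.
β = 294° × π/180 = 5.131 rad.
e^{μβ} = e^{0.39×5.131} = 7.398.
T₂ = T₁ · e^{μβ} = 1174 × 7.398 = 8690 N.

T_max ≈ 8690 N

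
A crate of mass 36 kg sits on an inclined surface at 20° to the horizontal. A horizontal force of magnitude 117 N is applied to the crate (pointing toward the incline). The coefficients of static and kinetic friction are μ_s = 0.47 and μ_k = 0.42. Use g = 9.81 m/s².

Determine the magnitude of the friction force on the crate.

f ≈ 10.8 N (up the incline)

Normal direction: N = m g cos θ + P sin θ = 371.9 N.
Parallel to the incline: P cos θ − m g sin θ = 109.9 − 120.8 = -10.84 N; the friction needed to balance this is 10.84 N acting up the slope.
The limit of static friction is μ_s N = 174.8 N.
|f_req| = 10.84 ≤ 174.8 N → the crate is in equilibrium; friction equals the required value.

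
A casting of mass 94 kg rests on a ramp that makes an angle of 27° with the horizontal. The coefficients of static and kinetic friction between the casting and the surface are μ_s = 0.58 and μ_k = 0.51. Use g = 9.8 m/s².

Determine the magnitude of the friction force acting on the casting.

f ≈ 418 N (up the incline)

The normal reaction is N = m g cos θ = 820.8 N.
For equilibrium along the incline, friction must balance the weight component: f = m g sin θ = 418.2 N up the slope.
Maximum static friction available: μ_s N = 0.58 × 820.8 = 476.1 N.
Since |418.2| ≤ 476.1 N, the casting remains in static equilibrium and friction takes exactly the required value.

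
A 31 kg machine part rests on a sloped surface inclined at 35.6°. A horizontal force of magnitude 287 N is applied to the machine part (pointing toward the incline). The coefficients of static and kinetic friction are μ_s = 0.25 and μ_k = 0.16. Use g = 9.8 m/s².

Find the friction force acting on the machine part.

Resolve perpendicular to the incline: N = m g cos θ + P sin θ = 31×9.8×cos 35.6° + 287×sin 35.6° = 414.1 N.
Parallel to the incline: P cos θ − m g sin θ = 233.4 − 176.8 = 56.51 N; the friction needed to balance this is 56.51 N acting down the slope.
The limit of static friction is μ_s N = 103.5 N.
|f_req| = 56.51 ≤ 103.5 N → the machine part is in equilibrium; friction equals the required value.

f ≈ 56.5 N (down the incline)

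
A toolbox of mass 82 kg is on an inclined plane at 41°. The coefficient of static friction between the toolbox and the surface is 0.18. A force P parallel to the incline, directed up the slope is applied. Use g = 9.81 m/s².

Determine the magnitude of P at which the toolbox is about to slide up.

P ≈ 637 N

At impending motion up the slope, friction acts down-slope at its limit: f = μ_s N.
P is parallel to the surface, so N = m g cos θ = 607 N.
Along the incline: P = m g sin θ + μ_s N = 528 + 0.18×607 = 637 N.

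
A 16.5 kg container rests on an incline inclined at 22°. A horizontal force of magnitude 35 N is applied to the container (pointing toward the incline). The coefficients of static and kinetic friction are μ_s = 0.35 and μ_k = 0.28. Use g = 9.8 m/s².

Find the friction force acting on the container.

f ≈ 28.1 N (up the incline)

Resolve perpendicular to the incline: N = m g cos θ + P sin θ = 16.5×9.8×cos 22° + 35×sin 22° = 163 N.
Along the incline, the net driving force (taking up-slope positive) is P cos θ − m g sin θ = 32.45 − 60.57 = -28.12 N, so equilibrium requires friction f = 28.12 N (up-slope).
The limit of static friction is μ_s N = 57.06 N.
Since 28.12 N is within the 57.06 N limit, the container stays put and friction is exactly 28.1 N.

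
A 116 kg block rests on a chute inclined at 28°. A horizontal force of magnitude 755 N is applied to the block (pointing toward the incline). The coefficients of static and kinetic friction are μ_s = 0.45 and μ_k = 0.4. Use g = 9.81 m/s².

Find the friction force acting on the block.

Resolve perpendicular to the incline: N = m g cos θ + P sin θ = 116×9.81×cos 28° + 755×sin 28° = 1359 N.
Along the incline, the net driving force (taking up-slope positive) is P cos θ − m g sin θ = 666.6 − 534.2 = 132.4 N, so equilibrium requires friction f = -132.4 N (down-slope).
The limit of static friction is μ_s N = 611.6 N.
|f_req| = 132.4 ≤ 611.6 N → the block is in equilibrium; friction equals the required value.

f ≈ 132 N (down the incline)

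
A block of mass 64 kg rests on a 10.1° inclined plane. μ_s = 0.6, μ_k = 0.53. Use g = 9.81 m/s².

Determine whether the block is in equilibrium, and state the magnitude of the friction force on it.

f ≈ 110 N

N = m g cos θ = 618 N.
Down-slope weight component: m g sin θ = 110 N.
μ_s N = 371 N.
110 ≤ 371 N, so it stays put; friction = 110 N.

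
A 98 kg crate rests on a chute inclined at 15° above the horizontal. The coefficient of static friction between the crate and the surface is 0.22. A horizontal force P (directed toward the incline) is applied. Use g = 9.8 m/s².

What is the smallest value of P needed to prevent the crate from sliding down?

The crate tends to slide down (tan θ > μ_s), so at the point of impending slip friction acts up-slope at its limit: f = μ_s N.
Perpendicular to the incline: N = m g cos θ + P sin θ.
Along the incline: P cos θ + μ_s N = m g sin θ, i.e. P cos θ + μ_s (m g cos θ + P sin θ) = m g sin θ.
Solving, P (cos θ + μ_s sin θ) = m g (sin θ − μ_s cos θ), so P = 960×0.04632/1.023 = 43.5 N.

P_min ≈ 43.5 N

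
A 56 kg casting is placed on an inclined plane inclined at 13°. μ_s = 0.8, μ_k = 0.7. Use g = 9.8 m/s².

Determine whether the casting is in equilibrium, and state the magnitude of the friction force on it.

f ≈ 123 N

N = m g cos θ = 535 N.
Down-slope weight component: m g sin θ = 123 N.
μ_s N = 428 N.
123 ≤ 428 N, so it stays put; friction = 123 N.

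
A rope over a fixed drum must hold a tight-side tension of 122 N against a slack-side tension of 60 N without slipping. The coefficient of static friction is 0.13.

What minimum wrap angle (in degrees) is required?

β_min ≈ 313°

T₂/T₁ = e^{μβ} → β = ln(T₂/T₁)/μ.
β = ln(122/60)/0.13 = 0.7097/0.13 = 5.459 rad.
In degrees: β = 5.459 × 180/π = 313°.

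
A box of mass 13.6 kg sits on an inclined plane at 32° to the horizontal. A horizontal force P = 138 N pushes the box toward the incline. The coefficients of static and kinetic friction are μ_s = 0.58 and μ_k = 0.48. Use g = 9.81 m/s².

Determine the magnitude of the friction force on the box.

f ≈ 46.3 N (down the incline)

Normal direction: N = m g cos θ + P sin θ = 186.3 N.
Along the incline, the net driving force (taking up-slope positive) is P cos θ − m g sin θ = 117 − 70.7 = 46.33 N, so equilibrium requires friction f = -46.33 N (down-slope).
The limit of static friction is μ_s N = 108 N.
|f_req| = 46.33 ≤ 108 N → the box is in equilibrium; friction equals the required value.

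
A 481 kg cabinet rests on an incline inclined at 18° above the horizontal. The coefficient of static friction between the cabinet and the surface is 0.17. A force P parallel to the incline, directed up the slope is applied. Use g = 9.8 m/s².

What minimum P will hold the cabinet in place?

The cabinet tends to slide down (tan θ > μ_s), so at the point of impending slip friction acts up-slope at its limit: f = μ_s N.
P is parallel to the surface, so N = m g cos θ = 4480 N.
Along the incline: P + μ_s N = m g sin θ, so P = 1460 − 0.17×4480 = 695 N.

P_min ≈ 695 N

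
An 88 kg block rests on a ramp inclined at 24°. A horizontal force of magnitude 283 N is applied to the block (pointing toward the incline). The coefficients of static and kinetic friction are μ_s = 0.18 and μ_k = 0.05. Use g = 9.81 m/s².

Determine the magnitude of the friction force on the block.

f ≈ 92.6 N (up the incline)

The horizontal push has a component P sin θ into the surface, so N = m g cos θ + P sin θ = 788.6 + 115.1 = 903.8 N.
Parallel to the incline: P cos θ − m g sin θ = 258.5 − 351.1 = -92.59 N; the friction needed to balance this is 92.59 N acting up the slope.
Maximum static friction: μ_s N = 0.18 × 903.8 = 162.7 N.
Since 92.59 N is within the 162.7 N limit, the block stays put and friction is exactly 92.6 N.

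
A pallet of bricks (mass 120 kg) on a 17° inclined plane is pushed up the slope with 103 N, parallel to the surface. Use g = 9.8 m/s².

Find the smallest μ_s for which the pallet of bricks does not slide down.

μ_s,min ≈ 0.214

N = m g cos θ = 1125 N.
Friction must make up the shortfall along the incline: f = m g sin θ − P = 343.8 − 103 = 240.8 N.
At the threshold f = μ_s N, so μ_s,min = 240.8/1125 = 0.214.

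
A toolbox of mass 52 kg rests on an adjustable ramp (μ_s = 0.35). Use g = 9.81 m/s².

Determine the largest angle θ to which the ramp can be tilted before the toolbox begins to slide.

θ_max ≈ 19.3°

At the slip threshold, m g sin θ = μ_s · m g cos θ, so tan θ = μ_s.
θ_max = arctan(0.35) = 19.3°.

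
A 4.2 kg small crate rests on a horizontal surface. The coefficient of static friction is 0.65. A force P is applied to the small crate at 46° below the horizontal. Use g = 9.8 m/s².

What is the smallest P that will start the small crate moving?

P ≈ 118 N

N = m g + P sin α (the push presses the small crate into the horizontal surface).
At impending slip, P cos α = μ_s N = μ_s (m g + P sin α).
Solving: P (cos α − μ_s sin α) = μ_s m g → P = 0.65×41.2/(cos 46° − 0.65 sin 46°) = 26.8/0.2271 = 118 N.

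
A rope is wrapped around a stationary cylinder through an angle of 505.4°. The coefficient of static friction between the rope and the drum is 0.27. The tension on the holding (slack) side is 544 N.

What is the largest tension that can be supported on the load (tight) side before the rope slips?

T_max ≈ 5890 N

At impending slip the capstan equation gives T₂/T₁ = e^{μβ} with β in radians.
β = 505.4° × π/180 = 8.821 rad.
e^{μβ} = e^{0.27×8.821} = 10.82.
T₂ = T₁ · e^{μβ} = 544 × 10.82 = 5890 N.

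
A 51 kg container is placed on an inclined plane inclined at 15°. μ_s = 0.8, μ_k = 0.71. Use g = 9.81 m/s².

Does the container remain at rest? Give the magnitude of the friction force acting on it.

f ≈ 129 N

N = m g cos θ = 483 N.
Down-slope weight component: m g sin θ = 129 N.
μ_s N = 387 N.
129 ≤ 387 N, so it stays put; friction = 129 N.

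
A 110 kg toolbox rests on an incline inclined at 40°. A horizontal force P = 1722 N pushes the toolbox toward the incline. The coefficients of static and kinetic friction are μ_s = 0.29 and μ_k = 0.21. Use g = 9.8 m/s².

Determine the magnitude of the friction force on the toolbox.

Normal direction: N = m g cos θ + P sin θ = 1933 N.
Parallel to the incline: P cos θ − m g sin θ = 1319 − 692.9 = 626.2 N; the friction needed to balance this is 626.2 N acting down the slope.
Maximum static friction: μ_s N = 0.29 × 1933 = 560.5 N.
|f_req| = 626.2 > 560.5 N → the toolbox slides up the incline; f = μ_k N = 0.21 × 1933 = 406 N.

f ≈ 406 N (down the incline)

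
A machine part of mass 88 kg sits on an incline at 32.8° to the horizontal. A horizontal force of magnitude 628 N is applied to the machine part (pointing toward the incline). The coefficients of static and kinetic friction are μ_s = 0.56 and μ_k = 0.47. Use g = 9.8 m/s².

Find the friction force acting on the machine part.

f ≈ 60.7 N (down the incline)

The horizontal push has a component P sin θ into the surface, so N = m g cos θ + P sin θ = 724.9 + 340.2 = 1065 N.
Parallel to the incline: P cos θ − m g sin θ = 527.9 − 467.2 = 60.71 N; the friction needed to balance this is 60.71 N acting down the slope.
Maximum static friction: μ_s N = 0.56 × 1065 = 596.5 N.
Since 60.71 N is within the 596.5 N limit, the machine part stays put and friction is exactly 60.7 N.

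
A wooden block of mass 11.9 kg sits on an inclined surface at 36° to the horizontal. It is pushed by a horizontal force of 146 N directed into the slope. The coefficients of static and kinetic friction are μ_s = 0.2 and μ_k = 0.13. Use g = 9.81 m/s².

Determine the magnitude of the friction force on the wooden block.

Resolve perpendicular to the incline: N = m g cos θ + P sin θ = 11.9×9.81×cos 36° + 146×sin 36° = 180.3 N.
Along the incline, the net driving force (taking up-slope positive) is P cos θ − m g sin θ = 118.1 − 68.62 = 49.5 N, so equilibrium requires friction f = -49.5 N (down-slope).
Maximum static friction: μ_s N = 0.2 × 180.3 = 36.05 N.
The required 49.5 N exceeds the static limit, so the wooden block slides up-slope and f = μ_k N = 0.13×180.3 = 23.4 N.

f ≈ 23.4 N (down the incline)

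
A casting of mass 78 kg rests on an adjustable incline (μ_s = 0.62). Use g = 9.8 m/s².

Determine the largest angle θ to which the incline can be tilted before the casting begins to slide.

θ_max ≈ 31.8°

At the slip threshold, m g sin θ = μ_s · m g cos θ, so tan θ = μ_s.
θ_max = arctan(0.62) = 31.8°.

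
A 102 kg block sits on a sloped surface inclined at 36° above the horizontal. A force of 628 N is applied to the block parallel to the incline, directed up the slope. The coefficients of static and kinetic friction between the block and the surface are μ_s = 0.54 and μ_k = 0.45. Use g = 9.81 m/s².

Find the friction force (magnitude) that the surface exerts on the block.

f ≈ 39.9 N (down the incline)

Perpendicular to the surface, N = m g cos θ = 102·9.81·cos 36° = 809.5 N.
The friction needed for equilibrium is m g sin θ − P = 588.1 − 628 = -39.85 N, measured positive up-slope.
Static friction can supply at most μ_s N = 437.1 N.
Since |-39.85| ≤ 437.1 N, the block remains in static equilibrium and friction takes exactly the required value.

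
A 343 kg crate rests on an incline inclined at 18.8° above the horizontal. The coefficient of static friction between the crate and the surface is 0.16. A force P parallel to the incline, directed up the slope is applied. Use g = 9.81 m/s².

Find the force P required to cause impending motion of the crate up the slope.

P ≈ 1590 N

At impending motion up the slope, friction acts down-slope at its limit: f = μ_s N.
P is parallel to the surface, so N = m g cos θ = 3190 N.
Along the incline: P = m g sin θ + μ_s N = 1080 + 0.16×3190 = 1590 N.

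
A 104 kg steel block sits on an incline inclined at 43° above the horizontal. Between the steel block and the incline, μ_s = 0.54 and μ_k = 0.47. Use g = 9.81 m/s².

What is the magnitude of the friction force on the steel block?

Perpendicular to the surface, N = m g cos θ = 104·9.81·cos 43° = 746.2 N.
For equilibrium along the incline, friction must balance the weight component: f = m g sin θ = 695.8 N up the slope.
The static-friction ceiling is μ_s N = 0.54 × 746.2 = 402.9 N.
Since |695.8| > 402.9 N, static friction cannot hold it; the steel block slides down the incline and kinetic friction applies: f = μ_k N = 0.47 × 746.2 = 351 N.

f ≈ 351 N (up the incline)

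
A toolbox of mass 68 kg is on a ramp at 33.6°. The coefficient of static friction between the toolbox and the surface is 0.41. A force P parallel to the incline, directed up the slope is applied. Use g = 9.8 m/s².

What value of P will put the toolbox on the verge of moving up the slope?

At impending motion up the slope, friction acts down-slope at its limit: f = μ_s N.
P is parallel to the surface, so N = m g cos θ = 555 N.
Along the incline: P = m g sin θ + μ_s N = 369 + 0.41×555 = 596 N.

P ≈ 596 N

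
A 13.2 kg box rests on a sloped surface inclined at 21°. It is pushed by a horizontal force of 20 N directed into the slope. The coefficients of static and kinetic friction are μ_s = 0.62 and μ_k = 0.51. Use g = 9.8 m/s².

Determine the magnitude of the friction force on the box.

Resolve perpendicular to the incline: N = m g cos θ + P sin θ = 13.2×9.8×cos 21° + 20×sin 21° = 127.9 N.
Along the incline, the net driving force (taking up-slope positive) is P cos θ − m g sin θ = 18.67 − 46.36 = -27.69 N, so equilibrium requires friction f = 27.69 N (up-slope).
Maximum static friction: μ_s N = 0.62 × 127.9 = 79.32 N.
|f_req| = 27.69 ≤ 79.32 N → the box is in equilibrium; friction equals the required value.

f ≈ 27.7 N (up the incline)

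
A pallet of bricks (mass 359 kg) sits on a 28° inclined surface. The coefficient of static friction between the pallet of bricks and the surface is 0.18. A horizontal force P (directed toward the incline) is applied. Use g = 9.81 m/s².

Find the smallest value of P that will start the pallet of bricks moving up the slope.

P ≈ 2770 N

At impending motion up the slope, friction acts down-slope at its limit: f = μ_s N.
Perpendicular to the incline: N = m g cos θ + P sin θ.
Along the incline: P cos θ = m g sin θ + μ_s N = m g sin θ + μ_s (m g cos θ + P sin θ).
Solving, P (cos θ − μ_s sin θ) = m g (sin θ + μ_s cos θ), so P = 359×9.81×(sin 28° + 0.18 cos 28°)/(cos 28° − 0.18 sin 28°) = 3520×0.6284/0.7984 = 2770 N.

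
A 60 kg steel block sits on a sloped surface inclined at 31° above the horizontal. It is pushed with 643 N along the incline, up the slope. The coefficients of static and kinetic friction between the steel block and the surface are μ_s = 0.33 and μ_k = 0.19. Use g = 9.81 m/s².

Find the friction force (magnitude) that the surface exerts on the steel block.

The normal reaction is N = m g cos θ = 504.5 N.
Parallel to the incline, ΣF = 0 gives f = m g sin θ − P = 303.2 − 643 = -339.8 N (up-slope positive).
Static friction can supply at most μ_s N = 166.5 N.
|-339.8| exceeds 166.5 N, so the steel block slips up-slope; friction is kinetic, f = μ_k N = 0.19×504.5 = 95.9 N.

f ≈ 95.9 N (down the incline)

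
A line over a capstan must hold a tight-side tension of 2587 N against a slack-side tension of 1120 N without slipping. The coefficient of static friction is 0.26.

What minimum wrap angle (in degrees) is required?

β_min ≈ 184°

T₂/T₁ = e^{μβ} → β = ln(T₂/T₁)/μ.
β = ln(2587/1120)/0.26 = 0.8372/0.26 = 3.22 rad.
In degrees: β = 3.22 × 180/π = 184°.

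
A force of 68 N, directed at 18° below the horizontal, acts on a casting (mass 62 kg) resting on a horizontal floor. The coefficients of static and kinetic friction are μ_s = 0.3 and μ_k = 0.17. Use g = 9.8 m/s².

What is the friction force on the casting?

f ≈ 64.7 N

The vertical component of P adds to the normal force: N = m g + P sin α = 607.6 + 21.01 = 628.6 N.
For equilibrium, f = P cos α = 68×cos 18° = 64.67 N.
μ_s N = 0.3 × 628.6 = 188.6 N.
64.67 ≤ 188.6 N → static; friction equals the required 64.7 N.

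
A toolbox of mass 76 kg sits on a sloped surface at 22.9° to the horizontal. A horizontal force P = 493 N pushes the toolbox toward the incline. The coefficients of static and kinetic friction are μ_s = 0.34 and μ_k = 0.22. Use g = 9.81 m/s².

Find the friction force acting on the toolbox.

The horizontal push has a component P sin θ into the surface, so N = m g cos θ + P sin θ = 686.8 + 191.8 = 878.6 N.
Along the incline, the net driving force (taking up-slope positive) is P cos θ − m g sin θ = 454.1 − 290.1 = 164 N, so equilibrium requires friction f = -164 N (down-slope).
The limit of static friction is μ_s N = 298.7 N.
Since 164 N is within the 298.7 N limit, the toolbox stays put and friction is exactly 164 N.

f ≈ 164 N (down the incline)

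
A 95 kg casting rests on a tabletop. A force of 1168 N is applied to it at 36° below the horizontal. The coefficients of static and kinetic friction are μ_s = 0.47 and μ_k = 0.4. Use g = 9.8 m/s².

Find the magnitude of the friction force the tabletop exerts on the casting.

f ≈ 647 N

N = m g + P sin α = 931 + 1168×sin 36° = 1618 N.
The horizontal driving force is P cos α = 944.9 N, so equilibrium needs friction f = 944.9 N.
μ_s N = 0.47 × 1618 = 760.2 N.
The required friction exceeds μ_s N, so the casting moves and f = μ_k N = 647 N.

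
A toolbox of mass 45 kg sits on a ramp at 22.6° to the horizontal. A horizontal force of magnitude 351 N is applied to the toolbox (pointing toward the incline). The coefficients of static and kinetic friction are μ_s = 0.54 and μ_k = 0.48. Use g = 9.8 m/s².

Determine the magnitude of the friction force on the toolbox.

f ≈ 155 N (down the incline)

Resolve perpendicular to the incline: N = m g cos θ + P sin θ = 45×9.8×cos 22.6° + 351×sin 22.6° = 542 N.
Parallel to the incline: P cos θ − m g sin θ = 324 − 169.5 = 154.6 N; the friction needed to balance this is 154.6 N acting down the slope.
The limit of static friction is μ_s N = 292.7 N.
Since 154.6 N is within the 292.7 N limit, the toolbox stays put and friction is exactly 155 N.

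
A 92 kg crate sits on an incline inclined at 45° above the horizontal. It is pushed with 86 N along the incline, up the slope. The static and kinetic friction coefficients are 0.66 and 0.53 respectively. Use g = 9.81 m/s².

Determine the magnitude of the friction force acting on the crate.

The normal reaction is N = m g cos θ = 638.2 N.
Parallel to the incline, ΣF = 0 gives f = m g sin θ − P = 638.2 − 86 = 552.2 N (up-slope positive).
Static friction can supply at most μ_s N = 421.2 N.
|552.2| exceeds 421.2 N, so the crate slips down-slope; friction is kinetic, f = μ_k N = 0.53×638.2 = 338 N.

f ≈ 338 N (up the incline)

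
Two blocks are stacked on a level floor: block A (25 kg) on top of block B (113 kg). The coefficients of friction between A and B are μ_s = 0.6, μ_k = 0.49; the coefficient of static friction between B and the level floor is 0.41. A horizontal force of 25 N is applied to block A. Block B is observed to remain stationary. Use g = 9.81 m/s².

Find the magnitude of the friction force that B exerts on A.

The normal force B exerts on A is simply A's weight, N₁ = 245.2 N.
So the A–B interface can sustain at most μ_s N₁ = 147.2 N of static friction.
P = 25 N is within that limit, so A and B move together (both at rest); the A–B friction is simply f₁ = P = 25 N.
By Newton's third law B feels 25 N forward from A. With B stationary, the floor's static friction on B balances it: f₂ = 25 N (well within μ_s(m_A+m_B)g = 555 N).

f ≈ 25 N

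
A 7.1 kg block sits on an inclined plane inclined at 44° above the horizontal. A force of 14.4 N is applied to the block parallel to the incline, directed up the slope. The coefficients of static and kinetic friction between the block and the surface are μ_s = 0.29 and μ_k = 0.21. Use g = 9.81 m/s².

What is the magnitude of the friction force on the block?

Perpendicular to the surface, N = m g cos θ = 7.1·9.81·cos 44° = 50.1 N.
Parallel to the incline, ΣF = 0 gives f = m g sin θ − P = 48.38 − 14.4 = 33.98 N (up-slope positive).
Static friction can supply at most μ_s N = 14.53 N.
|33.98| exceeds 14.53 N, so the block slips down-slope; friction is kinetic, f = μ_k N = 0.21×50.1 = 10.5 N.

f ≈ 10.5 N (up the incline)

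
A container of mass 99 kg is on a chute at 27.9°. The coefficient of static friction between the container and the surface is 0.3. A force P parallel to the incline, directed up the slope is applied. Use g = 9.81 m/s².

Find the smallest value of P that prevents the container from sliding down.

P_min ≈ 197 N

The container tends to slide down (tan θ > μ_s), so at the point of impending slip friction acts up-slope at its limit: f = μ_s N.
P is parallel to the surface, so N = m g cos θ = 858 N.
Along the incline: P + μ_s N = m g sin θ, so P = 454 − 0.3×858 = 197 N.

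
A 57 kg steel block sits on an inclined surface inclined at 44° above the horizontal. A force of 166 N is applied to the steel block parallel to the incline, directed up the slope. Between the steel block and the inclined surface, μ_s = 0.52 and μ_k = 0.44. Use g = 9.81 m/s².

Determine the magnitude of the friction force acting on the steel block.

f ≈ 177 N (up the incline)

Normal force: N = m g cos θ = 57 × 9.81 × cos 44° = 402.2 N.
Parallel to the incline, ΣF = 0 gives f = m g sin θ − P = 388.4 − 166 = 222.4 N (up-slope positive).
Maximum static friction available: μ_s N = 0.52 × 402.2 = 209.2 N.
Since |222.4| > 209.2 N, static friction cannot hold it; the steel block slides down the incline and kinetic friction applies: f = μ_k N = 0.44 × 402.2 = 177 N.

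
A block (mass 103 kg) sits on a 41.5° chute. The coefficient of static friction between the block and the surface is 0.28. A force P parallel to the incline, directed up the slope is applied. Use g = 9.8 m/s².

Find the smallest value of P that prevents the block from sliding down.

P_min ≈ 457 N

The block tends to slide down (tan θ > μ_s), so at the point of impending slip friction acts up-slope at its limit: f = μ_s N.
P is parallel to the surface, so N = m g cos θ = 756 N.
Along the incline: P + μ_s N = m g sin θ, so P = 669 − 0.28×756 = 457 N.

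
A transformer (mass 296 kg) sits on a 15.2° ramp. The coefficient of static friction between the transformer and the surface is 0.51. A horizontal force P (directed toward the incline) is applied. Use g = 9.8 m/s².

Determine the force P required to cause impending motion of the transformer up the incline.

At impending motion up the slope, friction acts down-slope at its limit: f = μ_s N.
Perpendicular to the incline: N = m g cos θ + P sin θ.
Along the incline: P cos θ = m g sin θ + μ_s N = m g sin θ + μ_s (m g cos θ + P sin θ).
Solving, P (cos θ − μ_s sin θ) = m g (sin θ + μ_s cos θ), so P = 296×9.8×(sin 15.2° + 0.51 cos 15.2°)/(cos 15.2° − 0.51 sin 15.2°) = 2900×0.7543/0.8313 = 2630 N.

P ≈ 2630 N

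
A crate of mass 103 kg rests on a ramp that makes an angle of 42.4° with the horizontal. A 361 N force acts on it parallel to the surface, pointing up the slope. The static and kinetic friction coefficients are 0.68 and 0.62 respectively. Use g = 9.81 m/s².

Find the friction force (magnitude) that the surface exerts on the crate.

Normal force: N = m g cos θ = 103 × 9.81 × cos 42.4° = 746.2 N.
For equilibrium along the incline the friction force must supply f = m g sin θ − P = 681.3 − 361 = 320.3 N (positive meaning up-slope).
Static friction can supply at most μ_s N = 507.4 N.
Since |320.3| ≤ 507.4 N, no slip — friction simply equals what equilibrium demands.

f ≈ 320 N (up the incline)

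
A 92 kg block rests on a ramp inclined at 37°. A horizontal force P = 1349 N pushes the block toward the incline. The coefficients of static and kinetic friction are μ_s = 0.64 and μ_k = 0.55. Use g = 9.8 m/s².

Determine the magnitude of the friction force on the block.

f ≈ 535 N (down the incline)

The horizontal push has a component P sin θ into the surface, so N = m g cos θ + P sin θ = 720 + 811.8 = 1532 N.
Parallel to the incline: P cos θ − m g sin θ = 1077 − 542.6 = 534.8 N; the friction needed to balance this is 534.8 N acting down the slope.
The limit of static friction is μ_s N = 980.4 N.
Since 534.8 N is within the 980.4 N limit, the block stays put and friction is exactly 535 N.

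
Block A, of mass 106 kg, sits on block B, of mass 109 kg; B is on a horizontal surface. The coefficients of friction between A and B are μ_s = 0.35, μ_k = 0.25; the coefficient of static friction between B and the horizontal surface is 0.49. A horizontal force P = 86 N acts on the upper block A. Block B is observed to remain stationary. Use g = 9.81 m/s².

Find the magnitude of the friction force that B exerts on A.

f ≈ 86 N

The normal force B exerts on A is simply A's weight, N₁ = 1040 N.
Maximum static friction on A from B: μ_s N₁ = 0.35×1040 = 364 N.
P = 86 N is within that limit, so A and B move together (both at rest); the A–B friction is simply f₁ = P = 86 N.
By Newton's third law B feels 86 N forward from A. With B stationary, the floor's static friction on B balances it: f₂ = 86 N (well within μ_s(m_A+m_B)g = 1033 N).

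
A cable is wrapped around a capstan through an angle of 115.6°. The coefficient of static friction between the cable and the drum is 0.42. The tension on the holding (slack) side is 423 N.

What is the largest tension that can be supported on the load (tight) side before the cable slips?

T_max ≈ 987 N

At impending slip the capstan equation gives T₂/T₁ = e^{μβ} with β in radians.
β = 115.6° × π/180 = 2.018 rad.
e^{μβ} = e^{0.42×2.018} = 2.334.
T₂ = T₁ · e^{μβ} = 423 × 2.334 = 987 N.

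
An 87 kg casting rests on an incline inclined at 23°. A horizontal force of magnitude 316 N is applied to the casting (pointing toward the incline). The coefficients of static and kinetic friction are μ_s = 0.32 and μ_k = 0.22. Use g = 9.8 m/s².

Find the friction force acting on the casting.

f ≈ 42.3 N (up the incline)

Resolve perpendicular to the incline: N = m g cos θ + P sin θ = 87×9.8×cos 23° + 316×sin 23° = 908.3 N.
Along the incline, the net driving force (taking up-slope positive) is P cos θ − m g sin θ = 290.9 − 333.1 = -42.26 N, so equilibrium requires friction f = 42.26 N (up-slope).
The limit of static friction is μ_s N = 290.7 N.
Since 42.26 N is within the 290.7 N limit, the casting stays put and friction is exactly 42.3 N.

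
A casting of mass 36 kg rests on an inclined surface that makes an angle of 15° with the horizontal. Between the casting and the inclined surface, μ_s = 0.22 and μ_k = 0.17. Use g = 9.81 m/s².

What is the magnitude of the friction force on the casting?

Normal force: N = m g cos θ = 36 × 9.81 × cos 15° = 341.1 N.
Along the slope the weight component is m g sin θ = 91.4 N; friction must supply exactly this, acting up-slope.
Static friction can supply at most μ_s N = 75.05 N.
Since |91.4| > 75.05 N, static friction cannot hold it; the casting slides down the incline and kinetic friction applies: f = μ_k N = 0.17 × 341.1 = 58 N.

f ≈ 58 N (up the incline)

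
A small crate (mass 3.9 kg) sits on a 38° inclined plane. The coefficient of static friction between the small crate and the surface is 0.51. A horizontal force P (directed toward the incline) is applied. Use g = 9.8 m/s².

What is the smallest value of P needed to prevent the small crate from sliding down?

P_min ≈ 7.41 N

The small crate tends to slide down (tan θ > μ_s), so at the point of impending slip friction acts up-slope at its limit: f = μ_s N.
Perpendicular to the incline: N = m g cos θ + P sin θ.
Along the incline: P cos θ + μ_s N = m g sin θ, i.e. P cos θ + μ_s (m g cos θ + P sin θ) = m g sin θ.
Solving, P (cos θ + μ_s sin θ) = m g (sin θ − μ_s cos θ), so P = 38.2×0.2138/1.102 = 7.41 N.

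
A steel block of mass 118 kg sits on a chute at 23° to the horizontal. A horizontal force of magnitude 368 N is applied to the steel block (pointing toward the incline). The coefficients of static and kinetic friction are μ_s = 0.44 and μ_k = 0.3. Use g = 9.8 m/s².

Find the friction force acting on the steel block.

f ≈ 113 N (up the incline)

The horizontal push has a component P sin θ into the surface, so N = m g cos θ + P sin θ = 1064 + 143.8 = 1208 N.
Parallel to the incline: P cos θ − m g sin θ = 338.7 − 451.8 = -113.1 N; the friction needed to balance this is 113.1 N acting up the slope.
Maximum static friction: μ_s N = 0.44 × 1208 = 531.6 N.
|f_req| = 113.1 ≤ 531.6 N → the steel block is in equilibrium; friction equals the required value.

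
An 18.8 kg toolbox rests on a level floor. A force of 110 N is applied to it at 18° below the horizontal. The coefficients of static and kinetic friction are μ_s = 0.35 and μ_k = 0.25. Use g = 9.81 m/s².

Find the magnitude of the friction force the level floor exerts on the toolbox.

f ≈ 54.6 N

The vertical component of P adds to the normal force: N = m g + P sin α = 184.4 + 33.99 = 218.4 N.
The horizontal driving force is P cos α = 104.6 N, so equilibrium needs friction f = 104.6 N.
μ_s N = 0.35 × 218.4 = 76.45 N.
The required friction exceeds μ_s N, so the toolbox moves and f = μ_k N = 54.6 N.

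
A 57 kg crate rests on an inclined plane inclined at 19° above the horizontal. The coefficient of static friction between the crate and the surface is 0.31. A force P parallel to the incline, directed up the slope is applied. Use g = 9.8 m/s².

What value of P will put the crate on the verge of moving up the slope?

At impending motion up the slope, friction acts down-slope at its limit: f = μ_s N.
P is parallel to the surface, so N = m g cos θ = 528 N.
Along the incline: P = m g sin θ + μ_s N = 182 + 0.31×528 = 346 N.

P ≈ 346 N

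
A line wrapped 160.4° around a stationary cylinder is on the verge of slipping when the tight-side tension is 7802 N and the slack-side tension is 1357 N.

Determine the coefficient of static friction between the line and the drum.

T₂/T₁ = e^{μβ} → μ = ln(T₂/T₁)/β.
β = 160.4° = 2.8 rad.
μ = ln(7802/1357)/2.8 = ln(5.749)/2.8 = 0.625.

μ ≈ 0.625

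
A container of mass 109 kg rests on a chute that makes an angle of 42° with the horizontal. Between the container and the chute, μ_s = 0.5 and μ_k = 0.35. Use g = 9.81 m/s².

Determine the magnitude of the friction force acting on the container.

Normal force: N = m g cos θ = 109 × 9.81 × cos 42° = 794.6 N.
Along the slope the weight component is m g sin θ = 715.5 N; friction must supply exactly this, acting up-slope.
The static-friction ceiling is μ_s N = 0.5 × 794.6 = 397.3 N.
|715.5| exceeds 397.3 N, so the container slips down-slope; friction is kinetic, f = μ_k N = 0.35×794.6 = 278 N.

f ≈ 278 N (up the incline)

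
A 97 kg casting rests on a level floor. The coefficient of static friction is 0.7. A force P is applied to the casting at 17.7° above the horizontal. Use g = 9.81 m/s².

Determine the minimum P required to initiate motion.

P ≈ 572 N

N = m g − P sin α (the pull lifts the casting).
At impending slip, P cos α = μ_s N = μ_s (m g − P sin α).
Solving: P (cos α + μ_s sin α) = μ_s m g → P = 0.7×952/(cos 17.7° + 0.7 sin 17.7°) = 666/1.165 = 572 N.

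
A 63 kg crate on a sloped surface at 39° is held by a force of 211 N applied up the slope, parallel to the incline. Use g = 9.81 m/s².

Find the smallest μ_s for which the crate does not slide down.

μ_s,min ≈ 0.37

N = m g cos θ = 480.3 N.
Friction must make up the shortfall along the incline: f = m g sin θ − P = 388.9 − 211 = 177.9 N.
At the threshold f = μ_s N, so μ_s,min = 177.9/480.3 = 0.37.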